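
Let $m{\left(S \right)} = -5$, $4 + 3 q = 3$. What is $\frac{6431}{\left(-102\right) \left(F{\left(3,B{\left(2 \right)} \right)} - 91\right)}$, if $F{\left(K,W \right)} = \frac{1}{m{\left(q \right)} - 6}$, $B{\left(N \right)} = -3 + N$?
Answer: $\frac{70741}{102204} \approx 0.69215$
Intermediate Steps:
$q = - \frac{1}{3}$ ($q = - \frac{4}{3} + \frac{1}{3} \cdot 3 = - \frac{4}{3} + 1 = - \frac{1}{3} \approx -0.33333$)
$F{\left(K,W \right)} = - \frac{1}{11}$ ($F{\left(K,W \right)} = \frac{1}{-5 - 6} = \frac{1}{-11} = - \frac{1}{11}$)
$\frac{6431}{\left(-102\right) \left(F{\left(3,B{\left(2 \right)} \right)} - 91\right)} = \frac{6431}{\left(-102\right) \left(- \frac{1}{11} - 91\right)} = \frac{6431}{\left(-102\right) \left(- \frac{1002}{11}\right)} = \frac{6431}{\frac{102204}{11}} = 6431 \cdot \frac{11}{102204} = \frac{70741}{102204}$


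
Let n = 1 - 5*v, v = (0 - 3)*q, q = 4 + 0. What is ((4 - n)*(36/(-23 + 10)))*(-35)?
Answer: -71820/13 ≈ -5524.6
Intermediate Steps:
q = 4
v = -12 (v = (0 - 3)*4 = -3*4 = -12)
n = 61 (n = 1 - 5*(-12) = 1 + 60 = 61)
((4 - n)*(36/(-23 + 10)))*(-35) = ((4 - 1*61)*(36/(-23 + 10)))*(-35) = ((4 - 61)*(36/(-13)))*(-35) = -2052*(-1)/13*(-35) = -57*(-36/13)*(-35) = (2052/13)*(-35) = -71820/13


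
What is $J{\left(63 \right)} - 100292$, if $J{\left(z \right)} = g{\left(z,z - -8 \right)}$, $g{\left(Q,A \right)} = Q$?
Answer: $-100229$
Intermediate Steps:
$J{\left(z \right)} = z$
$J{\left(63 \right)} - 100292 = 63 - 100292 = -100229$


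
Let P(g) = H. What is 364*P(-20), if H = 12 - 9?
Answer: 1092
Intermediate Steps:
H = 3
P(g) = 3
364*P(-20) = 364*3 = 1092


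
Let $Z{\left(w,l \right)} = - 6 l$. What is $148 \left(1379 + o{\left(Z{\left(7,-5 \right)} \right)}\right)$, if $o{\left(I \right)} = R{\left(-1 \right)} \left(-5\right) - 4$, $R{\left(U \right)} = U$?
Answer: $204240$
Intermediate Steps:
$o{\left(I \right)} = 1$ ($o{\left(I \right)} = \left(-1\right) \left(-5\right) - 4 = 5 - 4 = 1$)
$148 \left(1379 + o{\left(Z{\left(7,-5 \right)} \right)}\right) = 148 \left(1379 + 1\right) = 148 \cdot 1380 = 204240$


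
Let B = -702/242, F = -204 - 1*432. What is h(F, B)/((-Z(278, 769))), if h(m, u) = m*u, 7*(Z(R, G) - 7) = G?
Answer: -781326/49489 ≈ -15.788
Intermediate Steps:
Z(R, G) = 7 + G/7
F = -636 (F = -204 - 432 = -636)
B = -351/121 (B = -702*1/242 = -351/121 ≈ -2.9008)
h(F, B)/((-Z(278, 769))) = (-636*(-351/121))/((-(7 + (1/7)*769))) = 223236/(121*((-(7 + 769/7)))) = 223236/(121*((-1*818/7))) = 223236/(121*(-818/7)) = (223236/121)*(-7/818) = -781326/49489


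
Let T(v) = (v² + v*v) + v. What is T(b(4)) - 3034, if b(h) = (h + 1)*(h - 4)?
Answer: -3034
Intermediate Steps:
b(h) = (1 + h)*(-4 + h)
T(v) = v + 2*v² (T(v) = (v² + v²) + v = 2*v² + v = v + 2*v²)
T(b(4)) - 3034 = (-4 + 4² - 3*4)*(1 + 2*(-4 + 4² - 3*4)) - 3034 = (-4 + 16 - 12)*(1 + 2*(-4 + 16 - 12)) - 3034 = 0*(1 + 2*0) - 3034 = 0*(1 + 0) - 3034 = 0*1 - 3034 = 0 - 3034 = -3034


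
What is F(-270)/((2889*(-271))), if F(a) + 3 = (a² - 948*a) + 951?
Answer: -109936/260973 ≈ -0.42125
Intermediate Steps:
F(a) = 948 + a² - 948*a (F(a) = -3 + ((a² - 948*a) + 951) = -3 + (951 + a² - 948*a) = 948 + a² - 948*a)
F(-270)/((2889*(-271))) = (948 + (-270)² - 948*(-270))/((2889*(-271))) = (948 + 72900 + 255960)/(-782919) = 329808*(-1/782919) = -109936/260973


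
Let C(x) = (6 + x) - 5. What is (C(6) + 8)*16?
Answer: 240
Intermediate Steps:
C(x) = 1 + x
(C(6) + 8)*16 = ((1 + 6) + 8)*16 = (7 + 8)*16 = 15*16 = 240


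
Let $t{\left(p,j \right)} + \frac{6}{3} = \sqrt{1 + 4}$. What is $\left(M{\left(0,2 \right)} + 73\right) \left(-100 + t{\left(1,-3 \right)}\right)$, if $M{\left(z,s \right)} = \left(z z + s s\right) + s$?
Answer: $-8058 + 79 \sqrt{5} \approx -7881.4$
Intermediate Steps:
$M{\left(z,s \right)} = s + s^{2} + z^{2}$ ($M{\left(z,s \right)} = \left(z^{2} + s^{2}\right) + s = \left(s^{2} + z^{2}\right) + s = s + s^{2} + z^{2}$)
$t{\left(p,j \right)} = -2 + \sqrt{5}$ ($t{\left(p,j \right)} = -2 + \sqrt{1 + 4} = -2 + \sqrt{5}$)
$\left(M{\left(0,2 \right)} + 73\right) \left(-100 + t{\left(1,-3 \right)}\right) = \left(\left(2 + 2^{2} + 0^{2}\right) + 73\right) \left(-100 - \left(2 - \sqrt{5}\right)\right) = \left(\left(2 + 4 + 0\right) + 73\right) \left(-102 + \sqrt{5}\right) = \left(6 + 73\right) \left(-102 + \sqrt{5}\right) = 79 \left(-102 + \sqrt{5}\right) = -8058 + 79 \sqrt{5}$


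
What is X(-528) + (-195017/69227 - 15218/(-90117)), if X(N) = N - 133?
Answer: -4140188889002/6238529559 ≈ -663.65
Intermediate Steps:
X(N) = -133 + N
X(-528) + (-195017/69227 - 15218/(-90117)) = (-133 - 528) + (-195017/69227 - 15218/(-90117)) = -661 + (-195017*1/69227 - 15218*(-1/90117)) = -661 + (-195017/69227 + 15218/90117) = -661 - 16520850503/6238529559 = -4140188889002/6238529559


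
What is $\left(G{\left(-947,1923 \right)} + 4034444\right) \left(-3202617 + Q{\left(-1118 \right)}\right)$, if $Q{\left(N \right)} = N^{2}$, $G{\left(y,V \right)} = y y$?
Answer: $-9629223214329$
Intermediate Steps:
$G{\left(y,V \right)} = y^{2}$
$\left(G{\left(-947,1923 \right)} + 4034444\right) \left(-3202617 + Q{\left(-1118 \right)}\right) = \left(\left(-947\right)^{2} + 4034444\right) \left(-3202617 + \left(-1118\right)^{2}\right) = \left(896809 + 4034444\right) \left(-3202617 + 1249924\right) = 4931253 \left(-1952693\right) = -9629223214329$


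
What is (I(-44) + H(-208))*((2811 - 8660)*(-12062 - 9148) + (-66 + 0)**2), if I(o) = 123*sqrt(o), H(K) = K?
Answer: -25804822368 + 30519164916*I*sqrt(11) ≈ -2.5805e+10 + 1.0122e+11*I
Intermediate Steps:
(I(-44) + H(-208))*((2811 - 8660)*(-12062 - 9148) + (-66 + 0)**2) = (123*sqrt(-44) - 208)*((2811 - 8660)*(-12062 - 9148) + (-66 + 0)**2) = (123*(2*I*sqrt(11)) - 208)*(-5849*(-21210) + (-66)**2) = (246*I*sqrt(11) - 208)*(124057290 + 4356) = (-208 + 246*I*sqrt(11))*124061646 = -25804822368 + 30519164916*I*sqrt(11)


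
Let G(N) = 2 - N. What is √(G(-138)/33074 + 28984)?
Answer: √7926324300686/16537 ≈ 170.25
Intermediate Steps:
√(G(-138)/33074 + 28984) = √((2 - 1*(-138))/33074 + 28984) = √((2 + 138)*(1/33074) + 28984) = √(140*(1/33074) + 28984) = √(70/16537 + 28984) = √(479308478/16537) = √7926324300686/16537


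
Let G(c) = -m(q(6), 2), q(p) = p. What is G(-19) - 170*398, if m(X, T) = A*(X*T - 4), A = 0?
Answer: -67660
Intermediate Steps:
m(X, T) = 0 (m(X, T) = 0*(X*T - 4) = 0*(T*X - 4) = 0*(-4 + T*X) = 0)
G(c) = 0 (G(c) = -1*0 = 0)
G(-19) - 170*398 = 0 - 170*398 = 0 - 67660 = -67660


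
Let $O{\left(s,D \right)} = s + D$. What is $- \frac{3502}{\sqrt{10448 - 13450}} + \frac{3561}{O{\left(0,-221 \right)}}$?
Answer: $- \frac{3561}{221} + \frac{1751 i \sqrt{3002}}{1501} \approx -16.113 + 63.916 i$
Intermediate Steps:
$O{\left(s,D \right)} = D + s$
$- \frac{3502}{\sqrt{10448 - 13450}} + \frac{3561}{O{\left(0,-221 \right)}} = - \frac{3502}{\sqrt{10448 - 13450}} + \frac{3561}{-221 + 0} = - \frac{3502}{\sqrt{-3002}} + \frac{3561}{-221} = - \frac{3502}{i \sqrt{3002}} + 3561 \left(- \frac{1}{221}\right) = - 3502 \left(- \frac{i \sqrt{3002}}{3002}\right) - \frac{3561}{221} = \frac{1751 i \sqrt{3002}}{1501} - \frac{3561}{221} = - \frac{3561}{221} + \frac{1751 i \sqrt{3002}}{1501}$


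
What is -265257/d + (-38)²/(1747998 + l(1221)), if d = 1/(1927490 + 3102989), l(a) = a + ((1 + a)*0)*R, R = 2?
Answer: -2334104951391360113/1749219 ≈ -1.3344e+12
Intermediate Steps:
l(a) = a (l(a) = a + ((1 + a)*0)*2 = a + 0*2 = a + 0 = a)
d = 1/5030479 ≈ 1.9879e-7
-265257/d + (-38)²/(1747998 + l(1221)) = -265257/1/5030479 + (-38)²/(1747998 + 1221) = -265257*5030479 + 1444/1749219 = -1334369768103 + 1444*(1/1749219) = -1334369768103 + 1444/1749219 = -2334104951391360113/1749219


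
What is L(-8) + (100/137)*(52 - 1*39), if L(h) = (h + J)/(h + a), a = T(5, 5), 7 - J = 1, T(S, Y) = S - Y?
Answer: 5337/548 ≈ 9.7390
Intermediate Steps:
J = 6 (J = 7 - 1*1 = 7 - 1 = 6)
a = 0 (a = 5 - 1*5 = 5 - 5 = 0)
L(h) = (6 + h)/h (L(h) = (h + 6)/(h + 0) = (6 + h)/h)
L(-8) + (100/137)*(52 - 1*39) = (6 - 8)/(-8) + (100/137)*(52 - 1*39) = -⅛*(-2) + (100*(1/137))*(52 - 39) = ¼ + (100/137)*13 = ¼ + 1300/137 = 5337/548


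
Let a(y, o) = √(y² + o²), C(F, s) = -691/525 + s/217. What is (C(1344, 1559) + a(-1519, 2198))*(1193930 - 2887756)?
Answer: -161767158304/16275 - 11856782*√145685 ≈ -4.5355e+9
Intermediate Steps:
C(F, s) = -691/525 + s/217 (C(F, s) = -691*1/525 + s*(1/217) = -691/525 + s/217)
a(y, o) = √(o² + y²)
(C(1344, 1559) + a(-1519, 2198))*(1193930 - 2887756) = ((-691/525 + (1/217)*1559) + √(2198² + (-1519)²))*(1193930 - 2887756) = ((-691/525 + 1559/217) + √(4831204 + 2307361))*(-1693826) = (95504/16275 + √7138565)*(-1693826) = (95504/16275 + 7*√145685)*(-1693826) = -161767158304/16275 - 11856782*√145685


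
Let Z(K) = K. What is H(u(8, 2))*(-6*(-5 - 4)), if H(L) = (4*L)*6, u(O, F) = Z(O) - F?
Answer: 7776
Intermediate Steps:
u(O, F) = O - F
H(L) = 24*L
H(u(8, 2))*(-6*(-5 - 4)) = (24*(8 - 1*2))*(-6*(-5 - 4)) = (24*(8 - 2))*(-6*(-9)) = (24*6)*54 = 144*54 = 7776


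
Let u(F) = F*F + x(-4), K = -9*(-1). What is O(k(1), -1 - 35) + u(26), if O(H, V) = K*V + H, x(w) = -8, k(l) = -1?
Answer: 343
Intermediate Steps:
K = 9
O(H, V) = H + 9*V (O(H, V) = 9*V + H = H + 9*V)
u(F) = -8 + F² (u(F) = F*F - 8 = F² - 8 = -8 + F²)
O(k(1), -1 - 35) + u(26) = (-1 + 9*(-1 - 35)) + (-8 + 26²) = (-1 + 9*(-36)) + (-8 + 676) = (-1 - 324) + 668 = -325 + 668 = 343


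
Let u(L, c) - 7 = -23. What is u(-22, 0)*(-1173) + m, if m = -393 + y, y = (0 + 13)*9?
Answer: 18492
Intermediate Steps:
u(L, c) = -16 (u(L, c) = 7 - 23 = -16)
y = 117 (y = 13*9 = 117)
m = -276 (m = -393 + 117 = -276)
u(-22, 0)*(-1173) + m = -16*(-1173) - 276 = 18768 - 276 = 18492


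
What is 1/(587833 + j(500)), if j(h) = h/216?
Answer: 54/31743107 ≈ 1.7012e-6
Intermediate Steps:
j(h) = h/216 (j(h) = h*(1/216) = h/216)
1/(587833 + j(500)) = 1/(587833 + (1/216)*500) = 1/(587833 + 125/54) = 1/(31743107/54) = 54/31743107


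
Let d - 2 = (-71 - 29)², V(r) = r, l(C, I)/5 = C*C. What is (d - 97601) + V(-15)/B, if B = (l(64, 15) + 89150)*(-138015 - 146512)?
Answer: -546489778036195/6238539002 ≈ -87599.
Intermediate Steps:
l(C, I) = 5*C² (l(C, I) = 5*(C*C) = 5*C²)
B = -31192695010 (B = (5*64² + 89150)*(-138015 - 146512) = (5*4096 + 89150)*(-284527) = (20480 + 89150)*(-284527) = 109630*(-284527) = -31192695010)
d = 10002 (d = 2 + (-71 - 29)² = 2 + (-100)² = 2 + 10000 = 10002)
(d - 97601) + V(-15)/B = (10002 - 97601) - 15/(-31192695010) = -87599 - 15*(-1/31192695010) = -87599 + 3/6238539002 = -546489778036195/6238539002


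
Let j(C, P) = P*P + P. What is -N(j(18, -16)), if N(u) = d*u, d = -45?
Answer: 10800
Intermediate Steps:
j(C, P) = P + P**2 (j(C, P) = P**2 + P = P + P**2)
N(u) = -45*u
-N(j(18, -16)) = -(-45)*(-16*(1 - 16)) = -(-45)*(-16*(-15)) = -(-45)*240 = -1*(-10800) = 10800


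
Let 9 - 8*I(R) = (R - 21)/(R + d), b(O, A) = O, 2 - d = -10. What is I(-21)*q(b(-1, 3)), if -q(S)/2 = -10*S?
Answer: -65/6 ≈ -10.833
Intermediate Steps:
d = 12 (d = 2 - 1*(-10) = 2 + 10 = 12)
q(S) = 20*S (q(S) = -(-20)*S = 20*S)
I(R) = 9/8 - (-21 + R)/(8*(12 + R)) (I(R) = 9/8 - (R - 21)/(8*(R + 12)) = 9/8 - (-21 + R)/(8*(12 + R)))
I(-21)*q(b(-1, 3)) = ((129/8 - 21)/(12 - 21))*(20*(-1)) = (-39/8/(-9))*(-20) = -1/9*(-39/8)*(-20) = (13/24)*(-20) = -65/6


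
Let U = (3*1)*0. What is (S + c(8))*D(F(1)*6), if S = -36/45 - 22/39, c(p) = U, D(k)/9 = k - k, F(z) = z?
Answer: 0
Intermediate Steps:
D(k) = 0 (D(k) = 9*(k - k) = 9*0 = 0)
U = 0 (U = 3*0 = 0)
c(p) = 0
S = -266/195 (S = -36*1/45 - 22*1/39 = -4/5 - 22/39 = -266/195 ≈ -1.3641)
(S + c(8))*D(F(1)*6) = (-266/195 + 0)*0 = -266/195*0 = 0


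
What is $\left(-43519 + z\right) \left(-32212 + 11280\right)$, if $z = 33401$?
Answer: $211789976$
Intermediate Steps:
$\left(-43519 + z\right) \left(-32212 + 11280\right) = \left(-43519 + 33401\right) \left(-32212 + 11280\right) = \left(-10118\right) \left(-20932\right) = 211789976$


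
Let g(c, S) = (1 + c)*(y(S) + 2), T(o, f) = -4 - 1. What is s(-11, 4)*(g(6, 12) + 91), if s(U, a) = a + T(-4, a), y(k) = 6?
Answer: -147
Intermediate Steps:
T(o, f) = -5
g(c, S) = 8 + 8*c (g(c, S) = (1 + c)*(6 + 2) = (1 + c)*8 = 8 + 8*c)
s(U, a) = -5 + a (s(U, a) = a - 5 = -5 + a)
s(-11, 4)*(g(6, 12) + 91) = (-5 + 4)*((8 + 8*6) + 91) = -((8 + 48) + 91) = -(56 + 91) = -1*147 = -147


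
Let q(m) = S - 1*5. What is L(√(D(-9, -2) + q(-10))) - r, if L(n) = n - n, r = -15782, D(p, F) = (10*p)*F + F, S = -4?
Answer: 15782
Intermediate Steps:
D(p, F) = F + 10*F*p (D(p, F) = 10*F*p + F = F + 10*F*p)
q(m) = -9 (q(m) = -4 - 1*5 = -4 - 5 = -9)
L(n) = 0
L(√(D(-9, -2) + q(-10))) - r = 0 - 1*(-15782) = 0 + 15782 = 15782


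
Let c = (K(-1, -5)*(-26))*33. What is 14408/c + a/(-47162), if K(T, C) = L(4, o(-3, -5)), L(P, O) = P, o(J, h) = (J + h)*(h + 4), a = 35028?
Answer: -49982887/10116249 ≈ -4.9408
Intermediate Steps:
o(J, h) = (4 + h)*(J + h) (o(J, h) = (J + h)*(4 + h) = (4 + h)*(J + h))
K(T, C) = 4
c = -3432 (c = (4*(-26))*33 = -104*33 = -3432)
14408/c + a/(-47162) = 14408/(-3432) + 35028/(-47162) = 14408*(-1/3432) + 35028*(-1/47162) = -1801/429 - 17514/23581 = -49982887/10116249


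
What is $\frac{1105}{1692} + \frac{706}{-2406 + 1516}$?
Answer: $- \frac{105551}{752940} \approx -0.14019$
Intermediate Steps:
$\frac{1105}{1692} + \frac{706}{-2406 + 1516} = 1105 \cdot \frac{1}{1692} + \frac{706}{-890} = \frac{1105}{1692} + 706 \left(- \frac{1}{890}\right) = \frac{1105}{1692} - \frac{353}{445} = - \frac{105551}{752940}$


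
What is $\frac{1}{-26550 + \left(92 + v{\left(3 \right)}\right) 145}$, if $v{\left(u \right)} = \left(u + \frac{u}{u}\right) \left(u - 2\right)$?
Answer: $- \frac{1}{12630} \approx -7.9177 \cdot 10^{-5}$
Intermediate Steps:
$v{\left(u \right)} = \left(1 + u\right) \left(-2 + u\right)$ ($v{\left(u \right)} = \left(u + 1\right) \left(-2 + u\right) = \left(1 + u\right) \left(-2 + u\right)$)
$\frac{1}{-26550 + \left(92 + v{\left(3 \right)}\right) 145} = \frac{1}{-26550 + \left(92 - \left(5 - 9\right)\right) 145} = \frac{1}{-26550 + \left(92 - -4\right) 145} = \frac{1}{-26550 + \left(92 + 4\right) 145} = \frac{1}{-26550 + 96 \cdot 145} = \frac{1}{-26550 + 13920} = \frac{1}{-12630} = - \frac{1}{12630}$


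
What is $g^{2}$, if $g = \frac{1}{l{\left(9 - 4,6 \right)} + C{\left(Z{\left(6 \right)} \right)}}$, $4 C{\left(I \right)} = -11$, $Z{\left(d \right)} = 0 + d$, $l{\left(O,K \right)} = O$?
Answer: $\frac{16}{81} \approx 0.19753$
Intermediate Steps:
$Z{\left(d \right)} = d$
$C{\left(I \right)} = - \frac{11}{4}$ ($C{\left(I \right)} = \frac{1}{4} \left(-11\right) = - \frac{11}{4}$)
$g = \frac{4}{9}$ ($g = \frac{1}{\left(9 - 4\right) - \frac{11}{4}} = \frac{1}{5 - \frac{11}{4}} = \frac{1}{\frac{9}{4}} = \frac{4}{9} \approx 0.44444$)
$g^{2} = \left(\frac{4}{9}\right)^{2} = \frac{16}{81}$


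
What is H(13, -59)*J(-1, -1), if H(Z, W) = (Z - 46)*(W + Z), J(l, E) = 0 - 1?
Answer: -1518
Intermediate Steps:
J(l, E) = -1
H(Z, W) = (-46 + Z)*(W + Z)
H(13, -59)*J(-1, -1) = (13² - 46*(-59) - 46*13 - 59*13)*(-1) = (169 + 2714 - 598 - 767)*(-1) = 1518*(-1) = -1518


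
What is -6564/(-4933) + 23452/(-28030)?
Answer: 34150102/69135995 ≈ 0.49396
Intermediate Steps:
-6564/(-4933) + 23452/(-28030) = -6564*(-1/4933) + 23452*(-1/28030) = 6564/4933 - 11726/14015 = 34150102/69135995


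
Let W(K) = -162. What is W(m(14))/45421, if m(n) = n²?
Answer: -162/45421 ≈ -0.0035666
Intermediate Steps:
W(m(14))/45421 = -162/45421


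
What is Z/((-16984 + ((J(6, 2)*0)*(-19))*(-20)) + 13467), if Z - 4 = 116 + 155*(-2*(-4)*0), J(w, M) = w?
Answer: -120/3517 ≈ -0.034120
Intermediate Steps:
Z = 120 (Z = 4 + (116 + 155*(-2*(-4)*0)) = 4 + (116 + 155*(8*0)) = 4 + (116 + 155*0) = 4 + (116 + 0) = 4 + 116 = 120)
Z/((-16984 + ((J(6, 2)*0)*(-19))*(-20)) + 13467) = 120/((-16984 + ((6*0)*(-19))*(-20)) + 13467) = 120/((-16984 + (0*(-19))*(-20)) + 13467) = 120/((-16984 + 0*(-20)) + 13467) = 120/((-16984 + 0) + 13467) = 120/(-16984 + 13467) = 120/(-3517) = 120*(-1/3517) = -120/3517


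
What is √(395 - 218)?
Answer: √177 ≈ 13.304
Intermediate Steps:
√(395 - 218) = √177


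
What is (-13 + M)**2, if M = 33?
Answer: 400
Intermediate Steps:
(-13 + M)**2 = (-13 + 33)**2 = 20**2 = 400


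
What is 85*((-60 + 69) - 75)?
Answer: -5610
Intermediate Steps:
85*((-60 + 69) - 75) = 85*(9 - 75) = 85*(-66) = -5610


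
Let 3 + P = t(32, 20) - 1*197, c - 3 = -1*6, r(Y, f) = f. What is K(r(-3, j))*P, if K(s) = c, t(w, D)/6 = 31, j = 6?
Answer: 42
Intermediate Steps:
t(w, D) = 186 (t(w, D) = 6*31 = 186)
c = -3 (c = 3 - 1*6 = 3 - 6 = -3)
K(s) = -3
P = -14 (P = -3 + (186 - 1*197) = -3 + (186 - 197) = -3 - 11 = -14)
K(r(-3, j))*P = -3*(-14) = 42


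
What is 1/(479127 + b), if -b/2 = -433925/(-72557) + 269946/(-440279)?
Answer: 31945323403/15305524042922875 ≈ 2.0872e-6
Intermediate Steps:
b = -342923186306/31945323403 (b = -2*(-433925/(-72557) + 269946/(-440279)) = -2*(-433925*(-1/72557) + 269946*(-1/440279)) = -2*(433925/72557 - 269946/440279) = -2*171461593153/31945323403 = -342923186306/31945323403 ≈ -10.735)
1/(479127 + b) = 1/(479127 - 342923186306/31945323403) = 1/(15305524042922875/31945323403) = 31945323403/15305524042922875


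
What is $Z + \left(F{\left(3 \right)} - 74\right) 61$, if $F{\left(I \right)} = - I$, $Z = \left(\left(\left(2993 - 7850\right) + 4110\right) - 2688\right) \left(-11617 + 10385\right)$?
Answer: $4227223$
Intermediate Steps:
$Z = 4231920$ ($Z = \left(\left(-4857 + 4110\right) - 2688\right) \left(-1232\right) = \left(-747 - 2688\right) \left(-1232\right) = \left(-3435\right) \left(-1232\right) = 4231920$)
$Z + \left(F{\left(3 \right)} - 74\right) 61 = 4231920 + \left(\left(-1\right) 3 - 74\right) 61 = 4231920 + \left(-3 - 74\right) 61 = 4231920 - 4697 = 4227223$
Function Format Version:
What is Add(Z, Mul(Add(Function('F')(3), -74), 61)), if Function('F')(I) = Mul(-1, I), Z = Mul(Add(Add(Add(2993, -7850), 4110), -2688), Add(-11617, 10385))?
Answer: 4227223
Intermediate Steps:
Z = 4231920 (Z = Mul(Add(Add(-4857, 4110), -2688), -1232) = Mul(Add(-747, -2688), -1232) = Mul(-3435, -1232) = 4231920)
Add(Z, Mul(Add(Function('F')(3), -74), 61)) = Add(4231920, Mul(Add(Mul(-1, 3), -74), 61)) = Add(4231920, Mul(Add(-3, -74), 61)) = Add(4231920, Mul(-77, 61)) = Add(4231920, -4697) = 4227223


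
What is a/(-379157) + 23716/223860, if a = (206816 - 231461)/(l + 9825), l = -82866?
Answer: 7818875471788/73804527154605 ≈ 0.10594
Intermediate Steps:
a = 8215/24347 (a = (206816 - 231461)/(-82866 + 9825) = -24645/(-73041) = -24645*(-1/73041) = 8215/24347 ≈ 0.33741)
a/(-379157) + 23716/223860 = (8215/24347)/(-379157) + 23716/223860 = (8215/24347)*(-1/379157) + 23716*(1/223860) = -8215/9231335479 + 847/7995 = 7818875471788/73804527154605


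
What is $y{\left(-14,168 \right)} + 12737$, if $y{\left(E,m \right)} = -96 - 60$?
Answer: $12581$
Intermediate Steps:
$y{\left(E,m \right)} = -156$ ($y{\left(E,m \right)} = -96 - 60 = -156$)
$y{\left(-14,168 \right)} + 12737 = -156 + 12737 = 12581$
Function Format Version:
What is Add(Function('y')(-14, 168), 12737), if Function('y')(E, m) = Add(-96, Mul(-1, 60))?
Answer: 12581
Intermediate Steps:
Function('y')(E, m) = -156 (Function('y')(E, m) = Add(-96, -60) = -156)
Add(Function('y')(-14, 168), 12737) = Add(-156, 12737) = 12581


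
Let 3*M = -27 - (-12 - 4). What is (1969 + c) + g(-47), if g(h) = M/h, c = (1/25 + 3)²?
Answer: 174339416/88125 ≈ 1978.3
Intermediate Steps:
M = -11/3 (M = (-27 - (-12 - 4))/3 = (-27 - 1*(-16))/3 = (-27 + 16)/3 = (⅓)*(-11) = -11/3 ≈ -3.6667)
c = 5776/625 (c = (1/25 + 3)² = (76/25)² = 5776/625 ≈ 9.2416)
g(h) = -11/(3*h)
(1969 + c) + g(-47) = (1969 + 5776/625) - 11/3/(-47) = 1236401/625 - 11/3*(-1/47) = 1236401/625 + 11/141 = 174339416/88125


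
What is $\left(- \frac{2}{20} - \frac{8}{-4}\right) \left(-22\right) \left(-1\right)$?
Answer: $\frac{209}{5} \approx 41.8$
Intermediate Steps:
$\left(- \frac{2}{20} - \frac{8}{-4}\right) \left(-22\right) \left(-1\right) = \left(\left(-2\right) \frac{1}{20} - -2\right) \left(-22\right) \left(-1\right) = \left(- \frac{1}{10} + 2\right) \left(-22\right) \left(-1\right) = \frac{19}{10} \left(-22\right) \left(-1\right) = \left(- \frac{209}{5}\right) \left(-1\right) = \frac{209}{5}$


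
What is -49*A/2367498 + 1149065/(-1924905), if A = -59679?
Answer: 27700331237/43401987978 ≈ 0.63823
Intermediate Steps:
-49*A/2367498 + 1149065/(-1924905) = -49*(-59679)/2367498 + 1149065/(-1924905) = 2924271*(1/2367498) + 1149065*(-1/1924905) = 139251/112738 - 229813/384981 = 27700331237/43401987978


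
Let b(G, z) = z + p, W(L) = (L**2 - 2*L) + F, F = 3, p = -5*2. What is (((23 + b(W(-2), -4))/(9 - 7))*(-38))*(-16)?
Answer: 2736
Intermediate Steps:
p = -10
W(L) = 3 + L**2 - 2*L (W(L) = (L**2 - 2*L) + 3 = 3 + L**2 - 2*L)
b(G, z) = -10 + z (b(G, z) = z - 10 = -10 + z)
(((23 + b(W(-2), -4))/(9 - 7))*(-38))*(-16) = (((23 + (-10 - 4))/(9 - 7))*(-38))*(-16) = (((23 - 14)/2)*(-38))*(-16) = ((9*(1/2))*(-38))*(-16) = ((9/2)*(-38))*(-16) = -171*(-16) = 2736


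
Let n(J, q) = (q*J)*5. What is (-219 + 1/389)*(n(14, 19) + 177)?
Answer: -128381330/389 ≈ -3.3003e+5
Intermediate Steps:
n(J, q) = 5*J*q (n(J, q) = (J*q)*5 = 5*J*q)
(-219 + 1/389)*(n(14, 19) + 177) = (-219 + 1/389)*(5*14*19 + 177) = (-219 + 1/389)*(1330 + 177) = -85190/389*1507 = -128381330/389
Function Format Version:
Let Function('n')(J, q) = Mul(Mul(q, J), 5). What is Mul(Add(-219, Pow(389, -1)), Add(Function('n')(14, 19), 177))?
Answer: Rational(-128381330, 389) ≈ -3.3003e+5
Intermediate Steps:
Function('n')(J, q) = Mul(5, J, q) (Function('n')(J, q) = Mul(Mul(J, q), 5) = Mul(5, J, q))
Mul(Add(-219, Pow(389, -1)), Add(Function('n')(14, 19), 177)) = Mul(Add(-219, Pow(389, -1)), Add(Mul(5, 14, 19), 177)) = Mul(Add(-219, Rational(1, 389)), Add(1330, 177)) = Mul(Rational(-85190, 389), 1507) = Rational(-128381330, 389)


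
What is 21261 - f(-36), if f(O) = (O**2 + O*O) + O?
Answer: 18705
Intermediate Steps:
f(O) = O + 2*O**2 (f(O) = (O**2 + O**2) + O = 2*O**2 + O = O + 2*O**2)
21261 - f(-36) = 21261 - (-36)*(1 + 2*(-36)) = 21261 - (-36)*(1 - 72) = 21261 - (-36)*(-71) = 21261 - 1*2556 = 21261 - 2556 = 18705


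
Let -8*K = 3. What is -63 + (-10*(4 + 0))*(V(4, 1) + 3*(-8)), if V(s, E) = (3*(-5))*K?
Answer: 672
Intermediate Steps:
K = -3/8 (K = -⅛*3 = -3/8 ≈ -0.37500)
V(s, E) = 45/8 (V(s, E) = (3*(-5))*(-3/8) = -15*(-3/8) = 45/8)
-63 + (-10*(4 + 0))*(V(4, 1) + 3*(-8)) = -63 + (-10*(4 + 0))*(45/8 + 3*(-8)) = -63 + (-10*4)*(45/8 - 24) = -63 - 40*(-147/8) = -63 + 735 = 672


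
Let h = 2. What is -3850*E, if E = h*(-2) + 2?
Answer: 7700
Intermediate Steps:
E = -2 (E = 2*(-2) + 2 = -4 + 2 = -2)
-3850*E = -3850*(-2) = 7700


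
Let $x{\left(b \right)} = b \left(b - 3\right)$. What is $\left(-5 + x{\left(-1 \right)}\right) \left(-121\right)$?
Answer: $121$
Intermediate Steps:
$x{\left(b \right)} = b \left(-3 + b\right)$
$\left(-5 + x{\left(-1 \right)}\right) \left(-121\right) = \left(-5 - \left(-3 - 1\right)\right) \left(-121\right) = \left(-5 - -4\right) \left(-121\right) = \left(-5 + 4\right) \left(-121\right) = \left(-1\right) \left(-121\right) = 121$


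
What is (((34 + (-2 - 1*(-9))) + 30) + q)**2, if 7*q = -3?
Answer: 244036/49 ≈ 4980.3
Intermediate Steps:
q = -3/7 (q = (1/7)*(-3) = -3/7 ≈ -0.42857)
(((34 + (-2 - 1*(-9))) + 30) + q)**2 = (((34 + (-2 - 1*(-9))) + 30) - 3/7)**2 = (((34 + (-2 + 9)) + 30) - 3/7)**2 = (((34 + 7) + 30) - 3/7)**2 = ((41 + 30) - 3/7)**2 = (71 - 3/7)**2 = (494/7)**2 = 244036/49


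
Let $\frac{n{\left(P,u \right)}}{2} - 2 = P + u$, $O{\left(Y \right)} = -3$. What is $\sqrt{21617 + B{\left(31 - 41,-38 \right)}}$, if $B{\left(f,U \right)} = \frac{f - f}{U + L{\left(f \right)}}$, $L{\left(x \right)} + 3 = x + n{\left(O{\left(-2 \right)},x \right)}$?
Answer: $\sqrt{21617} \approx 147.03$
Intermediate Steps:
$n{\left(P,u \right)} = 4 + 2 P + 2 u$ ($n{\left(P,u \right)} = 4 + 2 \left(P + u\right) = 4 + \left(2 P + 2 u\right) = 4 + 2 P + 2 u$)
$L{\left(x \right)} = -5 + 3 x$ ($L{\left(x \right)} = -3 + \left(x + \left(4 + 2 \left(-3\right) + 2 x\right)\right) = -3 + \left(x + \left(4 - 6 + 2 x\right)\right) = -3 + \left(x + \left(-2 + 2 x\right)\right) = -3 + \left(-2 + 3 x\right) = -5 + 3 x$)
$B{\left(f,U \right)} = 0$ ($B{\left(f,U \right)} = \frac{f - f}{U + \left(-5 + 3 f\right)} = \frac{0}{-5 + U + 3 f} = 0$)
$\sqrt{21617 + B{\left(31 - 41,-38 \right)}} = \sqrt{21617 + 0} = \sqrt{21617}$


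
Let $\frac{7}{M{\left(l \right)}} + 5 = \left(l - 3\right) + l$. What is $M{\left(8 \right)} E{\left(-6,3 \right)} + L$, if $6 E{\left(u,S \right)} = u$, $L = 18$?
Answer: $\frac{137}{8} \approx 17.125$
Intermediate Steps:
$E{\left(u,S \right)} = \frac{u}{6}$
$M{\left(l \right)} = \frac{7}{-8 + 2 l}$ ($M{\left(l \right)} = \frac{7}{-5 + \left(\left(l - 3\right) + l\right)} = \frac{7}{-5 + \left(\left(-3 + l\right) + l\right)} = \frac{7}{-5 + \left(-3 + 2 l\right)} = \frac{7}{-8 + 2 l}$)
$M{\left(8 \right)} E{\left(-6,3 \right)} + L = \frac{7}{2 \left(-4 + 8\right)} \frac{1}{6} \left(-6\right) + 18 = \frac{7}{2 \cdot 4} \left(-1\right) + 18 = \frac{7}{2} \cdot \frac{1}{4} \left(-1\right) + 18 = \frac{7}{8} \left(-1\right) + 18 = - \frac{7}{8} + 18 = \frac{137}{8}$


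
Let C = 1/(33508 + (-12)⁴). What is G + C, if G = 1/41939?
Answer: 96183/2274939116 ≈ 4.2279e-5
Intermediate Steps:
C = 1/54244 (C = 1/(33508 + 20736) = 1/54244 ≈ 1.8435e-5)
G = 1/41939 ≈ 2.3844e-5
G + C = 1/41939 + 1/54244 = 96183/2274939116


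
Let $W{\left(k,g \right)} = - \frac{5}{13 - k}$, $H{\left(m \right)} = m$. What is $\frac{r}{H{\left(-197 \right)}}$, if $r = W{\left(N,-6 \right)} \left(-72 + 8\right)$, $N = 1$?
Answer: $- \frac{80}{591} \approx -0.13536$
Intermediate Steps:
$r = \frac{80}{3}$ ($r = \frac{5}{-13 + 1} \left(-72 + 8\right) = \frac{5}{-12} \left(-64\right) = 5 \left(- \frac{1}{12}\right) \left(-64\right) = \left(- \frac{5}{12}\right) \left(-64\right) = \frac{80}{3} \approx 26.667$)
$\frac{r}{H{\left(-197 \right)}} = \frac{80}{3 \left(-197\right)} = \frac{80}{3} \left(- \frac{1}{197}\right) = - \frac{80}{591}$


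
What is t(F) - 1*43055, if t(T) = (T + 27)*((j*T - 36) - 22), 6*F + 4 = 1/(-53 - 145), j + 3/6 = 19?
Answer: -126759754007/2822688 ≈ -44907.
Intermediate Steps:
j = 37/2 (j = -½ + 19 = 37/2 ≈ 18.500)
F = -793/1188 (F = -⅔ + 1/(6*(-53 - 145)) = -⅔ + (⅙)/(-198) = -⅔ + (⅙)*(-1/198) = -⅔ - 1/1188 = -793/1188 ≈ -0.66751)
t(T) = (-58 + 37*T/2)*(27 + T) (t(T) = (T + 27)*((37*T/2 - 36) - 22) = (27 + T)*((-36 + 37*T/2) - 22) = (27 + T)*(-58 + 37*T/2) = (-58 + 37*T/2)*(27 + T))
t(F) - 1*43055 = (-1566 + 37*(-793/1188)²/2 + (883/2)*(-793/1188)) - 1*43055 = (-1566 + (37/2)*(628849/1411344) - 700219/2376) - 43055 = (-1566 + 23267413/2822688 - 700219/2376) - 43055 = -5228922167/2822688 - 43055 = -126759754007/2822688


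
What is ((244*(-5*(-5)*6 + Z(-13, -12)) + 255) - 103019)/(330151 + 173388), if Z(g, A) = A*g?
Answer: -28100/503539 ≈ -0.055805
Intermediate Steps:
((244*(-5*(-5)*6 + Z(-13, -12)) + 255) - 103019)/(330151 + 173388) = ((244*(-5*(-5)*6 - 12*(-13)) + 255) - 103019)/(330151 + 173388) = ((244*(25*6 + 156) + 255) - 103019)/503539 = ((244*(150 + 156) + 255) - 103019)*(1/503539) = ((244*306 + 255) - 103019)*(1/503539) = ((74664 + 255) - 103019)*(1/503539) = (74919 - 103019)*(1/503539) = -28100*1/503539 = -28100/503539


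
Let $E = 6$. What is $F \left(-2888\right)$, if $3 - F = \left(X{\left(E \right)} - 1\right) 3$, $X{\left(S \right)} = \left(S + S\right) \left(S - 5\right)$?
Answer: $86640$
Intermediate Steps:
$X{\left(S \right)} = 2 S \left(-5 + S\right)$
$F = -30$ ($F = 3 - \left(2 \cdot 6 \left(-5 + 6\right) - 1\right) 3 = 3 - \left(2 \cdot 6 \cdot 1 - 1\right) 3 = 3 - \left(12 - 1\right) 3 = 3 - 11 \cdot 3 = 3 - 33 = -30$)
$F \left(-2888\right) = \left(-30\right) \left(-2888\right) = 86640$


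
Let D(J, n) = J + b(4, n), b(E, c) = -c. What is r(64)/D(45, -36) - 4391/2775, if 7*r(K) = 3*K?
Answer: -217433/174825 ≈ -1.2437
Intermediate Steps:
D(J, n) = J - n
r(K) = 3*K/7 (r(K) = (3*K)/7 = 3*K/7)
r(64)/D(45, -36) - 4391/2775 = ((3/7)*64)/(45 - 1*(-36)) - 4391/2775 = 192/(7*(45 + 36)) - 4391*1/2775 = (192/7)/81 - 4391/2775 = (192/7)*(1/81) - 4391/2775 = 64/189 - 4391/2775 = -217433/174825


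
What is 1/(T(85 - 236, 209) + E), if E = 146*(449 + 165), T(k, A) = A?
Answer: 1/89853 ≈ 1.1129e-5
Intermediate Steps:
E = 89644 (E = 146*614 = 89644)
1/(T(85 - 236, 209) + E) = 1/(209 + 89644) = 1/89853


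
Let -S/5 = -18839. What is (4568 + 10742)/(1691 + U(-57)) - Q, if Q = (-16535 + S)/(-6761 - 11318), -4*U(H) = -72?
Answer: 409510430/30897011 ≈ 13.254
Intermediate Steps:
S = 94195 (S = -5*(-18839) = 94195)
U(H) = 18 (U(H) = -¼*(-72) = 18)
Q = -77660/18079 (Q = (-16535 + 94195)/(-6761 - 11318) = 77660/(-18079) = 77660*(-1/18079) = -77660/18079 ≈ -4.2956)
(4568 + 10742)/(1691 + U(-57)) - Q = (4568 + 10742)/(1691 + 18) - 1*(-77660/18079) = 15310/1709 + 77660/18079 = 409510430/30897011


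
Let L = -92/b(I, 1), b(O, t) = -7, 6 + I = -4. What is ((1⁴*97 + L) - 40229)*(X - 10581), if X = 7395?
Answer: 894730752/7 ≈ 1.2782e+8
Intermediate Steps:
I = -10 (I = -6 - 4 = -10)
L = 92/7 (L = -92/(-7) = -92*(-⅐) = 92/7 ≈ 13.143)
((1⁴*97 + L) - 40229)*(X - 10581) = ((1⁴*97 + 92/7) - 40229)*(7395 - 10581) = ((1*97 + 92/7) - 40229)*(-3186) = ((97 + 92/7) - 40229)*(-3186) = (771/7 - 40229)*(-3186) = -280832/7*(-3186) = 894730752/7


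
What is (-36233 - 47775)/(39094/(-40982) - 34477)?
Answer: 860703964/353243877 ≈ 2.4366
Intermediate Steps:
(-36233 - 47775)/(39094/(-40982) - 34477) = -84008/(39094*(-1/40982) - 34477) = -84008/(-19547/20491 - 34477) = -84008/(-706487754/20491) = -84008*(-20491/706487754) = 860703964/353243877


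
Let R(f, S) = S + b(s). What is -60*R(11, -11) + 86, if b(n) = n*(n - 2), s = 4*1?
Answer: 266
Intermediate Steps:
s = 4
b(n) = n*(-2 + n)
R(f, S) = 8 + S (R(f, S) = S + 4*(-2 + 4) = S + 4*2 = S + 8 = 8 + S)
-60*R(11, -11) + 86 = -60*(8 - 11) + 86 = -60*(-3) + 86 = 180 + 86 = 266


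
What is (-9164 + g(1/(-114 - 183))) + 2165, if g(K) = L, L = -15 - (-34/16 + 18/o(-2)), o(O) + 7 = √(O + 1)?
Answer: -1401871/200 + 9*I/25 ≈ -7009.4 + 0.36*I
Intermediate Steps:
o(O) = -7 + √(1 + O) (o(O) = -7 + √(O + 1) = -7 + √(1 + O))
L = -103/8 - 9*(-7 - I)/25 (L = -15 - (-34/16 + 18/(-7 + √(1 - 2))) = -15 - (-34*1/16 + 18/(-7 + √(-1))) = -15 - (-17/8 + 18/(-7 + I)) = -15 - (-17/8 + 18*((-7 - I)/50)) = -15 - (-17/8 + 9*(-7 - I)/25) = -15 + (17/8 - 9*(-7 - I)/25) = -103/8 - 9*(-7 - I)/25 ≈ -10.355 + 0.36*I)
g(K) = -2071/200 + 9*I/25
(-9164 + g(1/(-114 - 183))) + 2165 = (-9164 + (-2071/200 + 9*I/25)) + 2165 = (-1834871/200 + 9*I/25) + 2165 = -1401871/200 + 9*I/25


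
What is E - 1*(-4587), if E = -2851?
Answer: 1736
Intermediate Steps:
E - 1*(-4587) = -2851 - 1*(-4587) = -2851 + 4587 = 1736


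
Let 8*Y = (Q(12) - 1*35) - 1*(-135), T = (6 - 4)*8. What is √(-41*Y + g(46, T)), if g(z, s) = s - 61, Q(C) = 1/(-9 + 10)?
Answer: I*√9002/4 ≈ 23.72*I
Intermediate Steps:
Q(C) = 1 (Q(C) = 1/1 = 1)
T = 16 (T = 2*8 = 16)
g(z, s) = -61 + s
Y = 101/8 (Y = ((1 - 1*35) - 1*(-135))/8 = ((1 - 35) + 135)/8 = (-34 + 135)/8 = (⅛)*101 = 101/8 ≈ 12.625)
√(-41*Y + g(46, T)) = √(-41*101/8 + (-61 + 16)) = √(-4141/8 - 45) = √(-4501/8) = I*√9002/4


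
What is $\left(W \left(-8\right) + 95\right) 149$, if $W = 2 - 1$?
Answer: $12963$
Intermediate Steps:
$W = 1$
$\left(W \left(-8\right) + 95\right) 149 = \left(1 \left(-8\right) + 95\right) 149 = \left(-8 + 95\right) 149 = 87 \cdot 149 = 12963$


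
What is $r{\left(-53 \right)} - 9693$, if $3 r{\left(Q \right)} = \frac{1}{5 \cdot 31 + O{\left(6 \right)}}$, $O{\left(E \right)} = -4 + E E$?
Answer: $- \frac{5437772}{561} \approx -9693.0$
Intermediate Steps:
$O{\left(E \right)} = -4 + E^{2}$
$r{\left(Q \right)} = \frac{1}{561}$ ($r{\left(Q \right)} = \frac{1}{3 \left(5 \cdot 31 - \left(4 - 6^{2}\right)\right)} = \frac{1}{3 \left(155 + \left(-4 + 36\right)\right)} = \frac{1}{3 \left(155 + 32\right)} = \frac{1}{3 \cdot 187} = \frac{1}{3} \cdot \frac{1}{187} = \frac{1}{561}$)
$r{\left(-53 \right)} - 9693 = \frac{1}{561} - 9693 = - \frac{5437772}{561}$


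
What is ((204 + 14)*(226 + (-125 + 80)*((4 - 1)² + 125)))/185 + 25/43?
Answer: -54402071/7955 ≈ -6838.7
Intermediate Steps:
((204 + 14)*(226 + (-125 + 80)*((4 - 1)² + 125)))/185 + 25/43 = (218*(226 - 45*(3² + 125)))*(1/185) + 25*(1/43) = (218*(226 - 45*(9 + 125)))*(1/185) + 25/43 = (218*(226 - 45*134))*(1/185) + 25/43 = (218*(226 - 6030))*(1/185) + 25/43 = (218*(-5804))*(1/185) + 25/43 = -1265272*1/185 + 25/43 = -1265272/185 + 25/43 = -54402071/7955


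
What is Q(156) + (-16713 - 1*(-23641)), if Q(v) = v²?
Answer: 31264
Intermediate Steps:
Q(156) + (-16713 - 1*(-23641)) = 156² + (-16713 - 1*(-23641)) = 24336 + (-16713 + 23641) = 24336 + 6928 = 31264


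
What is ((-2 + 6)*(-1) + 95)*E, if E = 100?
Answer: 9100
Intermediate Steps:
((-2 + 6)*(-1) + 95)*E = ((-2 + 6)*(-1) + 95)*100 = (4*(-1) + 95)*100 = (-4 + 95)*100 = 91*100 = 9100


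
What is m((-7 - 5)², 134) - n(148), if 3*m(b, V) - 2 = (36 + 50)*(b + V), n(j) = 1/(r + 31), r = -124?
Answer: 741211/93 ≈ 7970.0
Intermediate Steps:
n(j) = -1/93 (n(j) = 1/(-124 + 31) = 1/(-93) = -1/93)
m(b, V) = ⅔ + 86*V/3 + 86*b/3 (m(b, V) = ⅔ + ((36 + 50)*(b + V))/3 = ⅔ + (86*(V + b))/3 = ⅔ + (86*V + 86*b)/3 = ⅔ + (86*V/3 + 86*b/3) = ⅔ + 86*V/3 + 86*b/3)
m((-7 - 5)², 134) - n(148) = (⅔ + (86/3)*134 + 86*(-7 - 5)²/3) - 1*(-1/93) = (⅔ + 11524/3 + (86/3)*(-12)²) + 1/93 = (⅔ + 11524/3 + (86/3)*144) + 1/93 = (⅔ + 11524/3 + 4128) + 1/93 = 7970 + 1/93 = 741211/93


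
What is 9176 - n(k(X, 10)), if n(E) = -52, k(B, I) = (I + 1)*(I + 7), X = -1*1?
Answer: 9228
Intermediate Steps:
X = -1
k(B, I) = (1 + I)*(7 + I)
9176 - n(k(X, 10)) = 9176 - 1*(-52) = 9176 + 52 = 9228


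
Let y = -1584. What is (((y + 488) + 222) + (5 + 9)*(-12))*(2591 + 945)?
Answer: -3684512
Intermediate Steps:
(((y + 488) + 222) + (5 + 9)*(-12))*(2591 + 945) = (((-1584 + 488) + 222) + (5 + 9)*(-12))*(2591 + 945) = ((-1096 + 222) + 14*(-12))*3536 = (-874 - 168)*3536 = -1042*3536 = -3684512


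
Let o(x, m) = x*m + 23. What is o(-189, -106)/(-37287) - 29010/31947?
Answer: -574152283/397069263 ≈ -1.4460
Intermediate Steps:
o(x, m) = 23 + m*x (o(x, m) = m*x + 23 = 23 + m*x)
o(-189, -106)/(-37287) - 29010/31947 = (23 - 106*(-189))/(-37287) - 29010/31947 = (23 + 20034)*(-1/37287) - 29010*1/31947 = 20057*(-1/37287) - 9670/10649 = -20057/37287 - 9670/10649 = -574152283/397069263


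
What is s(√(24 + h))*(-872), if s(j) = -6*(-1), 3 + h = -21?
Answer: -5232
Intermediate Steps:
h = -24 (h = -3 - 21 = -24)
s(j) = 6
s(√(24 + h))*(-872) = 6*(-872) = -5232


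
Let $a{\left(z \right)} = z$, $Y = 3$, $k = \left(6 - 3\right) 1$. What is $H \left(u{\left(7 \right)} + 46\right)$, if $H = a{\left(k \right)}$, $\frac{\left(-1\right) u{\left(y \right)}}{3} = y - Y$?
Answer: $102$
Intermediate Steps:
$k = 3$ ($k = 3 \cdot 1 = 3$)
$u{\left(y \right)} = 9 - 3 y$ ($u{\left(y \right)} = - 3 \left(y - 3\right) = - 3 \left(-3 + y\right) = 9 - 3 y$)
$H = 3$
$H \left(u{\left(7 \right)} + 46\right) = 3 \left(\left(9 - 21\right) + 46\right) = 3 \left(-12 + 46\right) = 3 \cdot 34 = 102$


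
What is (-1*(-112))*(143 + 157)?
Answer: 33600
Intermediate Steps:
(-1*(-112))*(143 + 157) = 112*300 = 33600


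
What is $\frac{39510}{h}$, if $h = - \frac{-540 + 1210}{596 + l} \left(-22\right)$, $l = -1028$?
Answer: $- \frac{853416}{737} \approx -1158.0$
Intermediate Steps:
$h = - \frac{3685}{108}$ ($h = - \frac{-540 + 1210}{596 - 1028} \left(-22\right) = - \frac{670}{-432} \left(-22\right) = - \frac{670 \left(-1\right)}{432} \left(-22\right) = \left(-1\right) \left(- \frac{335}{216}\right) \left(-22\right) = \frac{335}{216} \left(-22\right) = - \frac{3685}{108} \approx -34.12$)
$\frac{39510}{h} = \frac{39510}{- \frac{3685}{108}} = 39510 \left(- \frac{108}{3685}\right) = - \frac{853416}{737}$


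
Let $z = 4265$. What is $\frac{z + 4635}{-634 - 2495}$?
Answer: $- \frac{8900}{3129} \approx -2.8444$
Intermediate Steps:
$\frac{z + 4635}{-634 - 2495} = \frac{4265 + 4635}{-634 - 2495} = \frac{8900}{-3129} = 8900 \left(- \frac{1}{3129}\right) = - \frac{8900}{3129}$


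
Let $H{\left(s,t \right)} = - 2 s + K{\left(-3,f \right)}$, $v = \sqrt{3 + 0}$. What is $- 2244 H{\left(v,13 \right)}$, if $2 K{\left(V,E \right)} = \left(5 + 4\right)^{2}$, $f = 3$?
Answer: $-90882 + 4488 \sqrt{3} \approx -83109.0$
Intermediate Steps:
$v = \sqrt{3} \approx 1.732$
$K{\left(V,E \right)} = \frac{81}{2}$ ($K{\left(V,E \right)} = \frac{\left(5 + 4\right)^{2}}{2} = \frac{9^{2}}{2} = \frac{1}{2} \cdot 81 = \frac{81}{2}$)
$H{\left(s,t \right)} = \frac{81}{2} - 2 s$ ($H{\left(s,t \right)} = - 2 s + \frac{81}{2} = \frac{81}{2} - 2 s$)
$- 2244 H{\left(v,13 \right)} = - 2244 \left(\frac{81}{2} - 2 \sqrt{3}\right) = -90882 + 4488 \sqrt{3}$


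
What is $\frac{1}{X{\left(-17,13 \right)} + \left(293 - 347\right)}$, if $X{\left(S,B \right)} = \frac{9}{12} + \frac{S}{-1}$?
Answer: $- \frac{4}{145} \approx -0.027586$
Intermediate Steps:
$X{\left(S,B \right)} = \frac{3}{4} - S$ ($X{\left(S,B \right)} = 9 \cdot \frac{1}{12} + S \left(-1\right) = \frac{3}{4} - S$)
$\frac{1}{X{\left(-17,13 \right)} + \left(293 - 347\right)} = \frac{1}{\left(\frac{3}{4} - -17\right) + \left(293 - 347\right)} = \frac{1}{\left(\frac{3}{4} + 17\right) - 54} = \frac{1}{\frac{71}{4} - 54} = \frac{1}{- \frac{145}{4}} = - \frac{4}{145}$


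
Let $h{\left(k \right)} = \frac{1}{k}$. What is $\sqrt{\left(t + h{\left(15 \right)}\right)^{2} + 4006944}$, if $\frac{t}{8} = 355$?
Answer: $\frac{\sqrt{2716407601}}{15} \approx 3474.6$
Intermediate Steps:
$t = 2840$ ($t = 8 \cdot 355 = 2840$)
$\sqrt{\left(t + h{\left(15 \right)}\right)^{2} + 4006944} = \sqrt{\left(2840 + \frac{1}{15}\right)^{2} + 4006944} = \sqrt{\left(\frac{42601}{15}\right)^{2} + 4006944} = \sqrt{\frac{1814845201}{225} + 4006944} = \sqrt{\frac{2716407601}{225}} = \frac{\sqrt{2716407601}}{15}$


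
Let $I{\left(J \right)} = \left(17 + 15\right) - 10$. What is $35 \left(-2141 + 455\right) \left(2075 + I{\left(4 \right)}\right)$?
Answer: $-123743970$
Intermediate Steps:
$I{\left(J \right)} = 22$ ($I{\left(J \right)} = 32 - 10 = 22$)
$35 \left(-2141 + 455\right) \left(2075 + I{\left(4 \right)}\right) = 35 \left(-2141 + 455\right) \left(2075 + 22\right) = 35 \left(\left(-1686\right) 2097\right) = 35 \left(-3535542\right) = -123743970$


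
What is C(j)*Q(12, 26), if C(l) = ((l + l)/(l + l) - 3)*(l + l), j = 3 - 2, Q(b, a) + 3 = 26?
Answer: -92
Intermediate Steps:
Q(b, a) = 23 (Q(b, a) = -3 + 26 = 23)
j = 1
C(l) = -4*l (C(l) = ((2*l)/((2*l)) - 3)*(2*l) = ((2*l)*(1/(2*l)) - 3)*(2*l) = (1 - 3)*(2*l) = -4*l)
C(j)*Q(12, 26) = -4*1*23 = -4*23 = -92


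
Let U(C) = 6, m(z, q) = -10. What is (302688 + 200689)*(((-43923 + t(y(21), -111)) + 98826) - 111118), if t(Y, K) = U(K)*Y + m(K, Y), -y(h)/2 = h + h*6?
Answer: -29190328853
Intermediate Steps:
y(h) = -14*h (y(h) = -2*(h + h*6) = -2*(h + 6*h) = -14*h)
t(Y, K) = -10 + 6*Y (t(Y, K) = 6*Y - 10 = -10 + 6*Y)
(302688 + 200689)*(((-43923 + t(y(21), -111)) + 98826) - 111118) = (302688 + 200689)*(((-43923 + (-10 + 6*(-14*21))) + 98826) - 111118) = 503377*(((-43923 + (-10 + 6*(-294))) + 98826) - 111118) = 503377*(((-43923 + (-10 - 1764)) + 98826) - 111118) = 503377*(((-43923 - 1774) + 98826) - 111118) = 503377*((-45697 + 98826) - 111118) = 503377*(53129 - 111118) = 503377*(-57989) = -29190328853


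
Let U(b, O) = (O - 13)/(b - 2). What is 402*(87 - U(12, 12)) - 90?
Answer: 174621/5 ≈ 34924.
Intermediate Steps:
U(b, O) = (-13 + O)/(-2 + b)
402*(87 - U(12, 12)) - 90 = 402*(87 - (-13 + 12)/(-2 + 12)) - 90 = 402*(87 - (-1)/10) - 90 = 402*(87 - 1*(-⅒)) - 90 = 402*(87 + ⅒) - 90 = 402*(871/10) - 90 = 175071/5 - 90 = 174621/5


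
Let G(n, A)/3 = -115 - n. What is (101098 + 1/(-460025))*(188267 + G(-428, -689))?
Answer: 8799518374995494/460025 ≈ 1.9128e+10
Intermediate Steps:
G(n, A) = -345 - 3*n (G(n, A) = 3*(-115 - n) = -345 - 3*n)
(101098 + 1/(-460025))*(188267 + G(-428, -689)) = (101098 + 1/(-460025))*(188267 + (-345 - 3*(-428))) = (101098 - 1/460025)*(188267 + (-345 + 1284)) = 46507607449*(188267 + 939)/460025 = (46507607449/460025)*189206 = 8799518374995494/460025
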